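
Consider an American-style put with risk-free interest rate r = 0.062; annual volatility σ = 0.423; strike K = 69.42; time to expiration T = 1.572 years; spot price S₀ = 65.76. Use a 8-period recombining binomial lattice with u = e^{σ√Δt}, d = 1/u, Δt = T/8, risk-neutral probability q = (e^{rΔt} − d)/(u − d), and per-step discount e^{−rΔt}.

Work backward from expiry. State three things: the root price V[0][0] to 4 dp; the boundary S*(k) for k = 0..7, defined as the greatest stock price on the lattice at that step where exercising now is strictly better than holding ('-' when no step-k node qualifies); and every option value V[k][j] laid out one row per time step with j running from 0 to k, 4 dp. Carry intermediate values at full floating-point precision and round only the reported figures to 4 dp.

Δt=0.19650  u=1.20624  d=0.82902  q=0.48575  discount=0.98789
step 8 (expiry): payoffs max(K−S,0) = 54.7480 48.0720 38.3583 24.2247 3.6600 0.0000 0.0000 0.0000 0.0000
step 7: (k=7,j=0): S=17.6980, (K−S)⁺=51.7220, hold=50.8814 ⇒ V=51.7220 exercise | (k=7,j=1): S=25.7509, (K−S)⁺=43.6691, hold=42.8285 ⇒ V=43.6691 exercise | (k=7,j=2): S=37.4679, (K−S)⁺=31.9521, hold=31.1115 ⇒ V=31.9521 exercise | (k=7,j=3): S=54.5165, (K−S)⁺=14.9035, hold=14.0629 ⇒ V=14.9035 exercise | (k=7,j=4): S=79.3224, (K−S)⁺=0.0000, hold=1.8593 ⇒ V=1.8593 continue | (k=7,j=5): S=115.4154, (K−S)⁺=0.0000, hold=0.0000 ⇒ V=0.0000 continue | (k=7,j=6): S=167.9314, (K−S)⁺=0.0000, hold=0.0000 ⇒ V=0.0000 continue | (k=7,j=7): S=244.3431, (K−S)⁺=0.0000, hold=0.0000 ⇒ V=0.0000 continue  boundary S*=54.5165
step 6: (k=6,j=0): S=21.3480, (K−S)⁺=48.0720, hold=47.2314 ⇒ V=48.0720 exercise | (k=6,j=1): S=31.0617, (K−S)⁺=38.3583, hold=37.5177 ⇒ V=38.3583 exercise | (k=6,j=2): S=45.1953, (K−S)⁺=24.2247, hold=23.3840 ⇒ V=24.2247 exercise | (k=6,j=3): S=65.7600, (K−S)⁺=3.6600, hold=8.4635 ⇒ V=8.4635 continue | (k=6,j=4): S=95.6819, (K−S)⁺=0.0000, hold=0.9446 ⇒ V=0.9446 continue | (k=6,j=5): S=139.2188, (K−S)⁺=0.0000, hold=0.0000 ⇒ V=0.0000 continue | (k=6,j=6): S=202.5658, (K−S)⁺=0.0000, hold=0.0000 ⇒ V=0.0000 continue  boundary S*=45.1953
step 5: (k=5,j=0): S=25.7509, (K−S)⁺=43.6691, hold=42.8285 ⇒ V=43.6691 exercise | (k=5,j=1): S=37.4679, (K−S)⁺=31.9521, hold=31.1115 ⇒ V=31.9521 exercise | (k=5,j=2): S=54.5165, (K−S)⁺=14.9035, hold=16.3680 ⇒ V=16.3680 continue | (k=5,j=3): S=79.3224, (K−S)⁺=0.0000, hold=4.7529 ⇒ V=4.7529 continue | (k=5,j=4): S=115.4154, (K−S)⁺=0.0000, hold=0.4799 ⇒ V=0.4799 continue | (k=5,j=5): S=167.9314, (K−S)⁺=0.0000, hold=0.0000 ⇒ V=0.0000 continue  boundary S*=37.4679
step 4: (k=4,j=0): S=31.0617, (K−S)⁺=38.3583, hold=37.5177 ⇒ V=38.3583 exercise | (k=4,j=1): S=45.1953, (K−S)⁺=24.2247, hold=24.0868 ⇒ V=24.2247 exercise | (k=4,j=2): S=65.7600, (K−S)⁺=3.6600, hold=10.5960 ⇒ V=10.5960 continue | (k=4,j=3): S=95.6819, (K−S)⁺=0.0000, hold=2.6448 ⇒ V=2.6448 continue | (k=4,j=4): S=139.2188, (K−S)⁺=0.0000, hold=0.2438 ⇒ V=0.2438 continue  boundary S*=45.1953
step 3: (k=3,j=0): S=37.4679, (K−S)⁺=31.9521, hold=31.1115 ⇒ V=31.9521 exercise | (k=3,j=1): S=54.5165, (K−S)⁺=14.9035, hold=17.3913 ⇒ V=17.3913 continue | (k=3,j=2): S=79.3224, (K−S)⁺=0.0000, hold=6.6522 ⇒ V=6.6522 continue | (k=3,j=3): S=115.4154, (K−S)⁺=0.0000, hold=1.4606 ⇒ V=1.4606 continue  boundary S*=37.4679
step 2: (k=2,j=0): S=45.1953, (K−S)⁺=24.2247, hold=24.5779 ⇒ V=24.5779 continue | (k=2,j=1): S=65.7600, (K−S)⁺=3.6600, hold=12.0273 ⇒ V=12.0273 continue | (k=2,j=2): S=95.6819, (K−S)⁺=0.0000, hold=4.0803 ⇒ V=4.0803 continue  boundary S*=-
step 1: (k=1,j=0): S=54.5165, (K−S)⁺=14.9035, hold=18.2576 ⇒ V=18.2576 continue | (k=1,j=1): S=79.3224, (K−S)⁺=0.0000, hold=8.0681 ⇒ V=8.0681 continue  boundary S*=-
step 0: (k=0,j=0): S=65.7600, (K−S)⁺=3.6600, hold=13.1469 ⇒ V=13.1469 continue  boundary S*=-

price = 13.1469
boundary = - - - 37.4679 45.1953 37.4679 45.1953 54.5165
tree:
13.1469
18.2576 8.0681
24.5779 12.0273 4.0803
31.9521 17.3913 6.6522 1.4606
38.3583 24.2247 10.5960 2.6448 0.2438
43.6691 31.9521 16.3680 4.7529 0.4799 0.0000
48.0720 38.3583 24.2247 8.4635 0.9446 0.0000 0.0000
51.7220 43.6691 31.9521 14.9035 1.8593 0.0000 0.0000 0.0000
54.7480 48.0720 38.3583 24.2247 3.6600 0.0000 0.0000 0.0000 0.0000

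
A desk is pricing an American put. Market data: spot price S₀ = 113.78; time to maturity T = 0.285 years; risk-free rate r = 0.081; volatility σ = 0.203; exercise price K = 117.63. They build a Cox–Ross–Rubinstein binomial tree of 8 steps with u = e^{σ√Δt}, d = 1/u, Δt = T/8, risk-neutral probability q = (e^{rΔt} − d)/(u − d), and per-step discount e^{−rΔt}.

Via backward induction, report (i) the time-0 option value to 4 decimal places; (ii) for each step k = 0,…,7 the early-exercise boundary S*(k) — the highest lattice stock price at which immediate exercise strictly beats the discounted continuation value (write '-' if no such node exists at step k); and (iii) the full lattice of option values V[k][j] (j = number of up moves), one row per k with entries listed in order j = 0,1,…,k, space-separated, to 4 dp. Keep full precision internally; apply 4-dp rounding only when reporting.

price = 6.1064
boundary = - - 105.3866 101.4251 105.3866 101.4251 105.3866 109.5029
tree:
6.1064
8.7911 3.7410
12.2434 5.7546 1.9624
16.2049 8.5593 3.2800 0.7958
20.0175 12.2434 5.3145 1.4801 0.1887
23.6869 16.2049 8.2767 2.6969 0.4010 0.0000
27.2182 20.0175 12.2434 4.7779 0.8523 0.0000 0.0000
30.6169 23.6869 16.2049 8.1271 1.8115 0.0000 0.0000 0.0000
33.8878 27.2182 20.0175 12.2434 3.8500 0.0000 0.0000 0.0000 0.0000

params: Δt=0.03562 u=1.03906 d=0.96241 q=0.52812 e^(-rΔt)=0.99712
t_8 payoffs: 33.8878 27.2182 20.0175 12.2434 3.8500 0.0000 0.0000 0.0000 0.0000
t_7: node(7,0) S=87.0131 payoff=30.6169 vs cont=30.2779 → 30.6169 [stop]  node(7,1) S=93.9431 payoff=23.6869 vs cont=23.3479 → 23.6869 [stop]  node(7,2) S=101.4251 payoff=16.2049 vs cont=15.8660 → 16.2049 [stop]  node(7,3) S=109.5029 payoff=8.1271 vs cont=7.7881 → 8.1271 [stop]  node(7,4) S=118.2241 payoff=0.0000 vs cont=1.8115 → 1.8115 [wait]  node(7,5) S=127.6399 payoff=0.0000 vs cont=0.0000 → 0.0000 [wait]  node(7,6) S=137.8056 payoff=0.0000 vs cont=0.0000 → 0.0000 [wait]  node(7,7) S=148.7809 payoff=0.0000 vs cont=0.0000 → 0.0000 [wait]  ⇒ S*(7)=109.5029
t_6: node(6,0) S=90.4118 payoff=27.2182 vs cont=26.8793 → 27.2182 [stop]  node(6,1) S=97.6125 payoff=20.0175 vs cont=19.6786 → 20.0175 [stop]  node(6,2) S=105.3866 payoff=12.2434 vs cont=11.9044 → 12.2434 [stop]  node(6,3) S=113.7800 payoff=3.8500 vs cont=4.7779 → 4.7779 [wait]  node(6,4) S=122.8418 payoff=0.0000 vs cont=0.8523 → 0.8523 [wait]  node(6,5) S=132.6254 payoff=0.0000 vs cont=0.0000 → 0.0000 [wait]  node(6,6) S=143.1881 payoff=0.0000 vs cont=0.0000 → 0.0000 [wait]  ⇒ S*(6)=105.3866
t_5: node(5,0) S=93.9431 payoff=23.6869 vs cont=23.3479 → 23.6869 [stop]  node(5,1) S=101.4251 payoff=16.2049 vs cont=15.8660 → 16.2049 [stop]  node(5,2) S=109.5029 payoff=8.1271 vs cont=8.2767 → 8.2767 [wait]  node(5,3) S=118.2241 payoff=0.0000 vs cont=2.6969 → 2.6969 [wait]  node(5,4) S=127.6399 payoff=0.0000 vs cont=0.4010 → 0.4010 [wait]  node(5,5) S=137.8056 payoff=0.0000 vs cont=0.0000 → 0.0000 [wait]  ⇒ S*(5)=101.4251
t_4: node(4,0) S=97.6125 payoff=20.0175 vs cont=19.6786 → 20.0175 [stop]  node(4,1) S=105.3866 payoff=12.2434 vs cont=11.9832 → 12.2434 [stop]  node(4,2) S=113.7800 payoff=3.8500 vs cont=5.3145 → 5.3145 [wait]  node(4,3) S=122.8418 payoff=0.0000 vs cont=1.4801 → 1.4801 [wait]  node(4,4) S=132.6254 payoff=0.0000 vs cont=0.1887 → 0.1887 [wait]  ⇒ S*(4)=105.3866
t_3: node(3,0) S=101.4251 payoff=16.2049 vs cont=15.8660 → 16.2049 [stop]  node(3,1) S=109.5029 payoff=8.1271 vs cont=8.5593 → 8.5593 [wait]  node(3,2) S=118.2241 payoff=0.0000 vs cont=3.2800 → 3.2800 [wait]  node(3,3) S=127.6399 payoff=0.0000 vs cont=0.7958 → 0.7958 [wait]  ⇒ S*(3)=101.4251
t_2: node(2,0) S=105.3866 payoff=12.2434 vs cont=12.1320 → 12.2434 [stop]  node(2,1) S=113.7800 payoff=3.8500 vs cont=5.7546 → 5.7546 [wait]  node(2,2) S=122.8418 payoff=0.0000 vs cont=1.9624 → 1.9624 [wait]  ⇒ S*(2)=105.3866
t_1: node(1,0) S=109.5029 payoff=8.1271 vs cont=8.7911 → 8.7911 [wait]  node(1,1) S=118.2241 payoff=0.0000 vs cont=3.7410 → 3.7410 [wait]  ⇒ S*(1)=-
t_0: node(0,0) S=113.7800 payoff=3.8500 vs cont=6.1064 → 6.1064 [wait]  ⇒ S*(0)=-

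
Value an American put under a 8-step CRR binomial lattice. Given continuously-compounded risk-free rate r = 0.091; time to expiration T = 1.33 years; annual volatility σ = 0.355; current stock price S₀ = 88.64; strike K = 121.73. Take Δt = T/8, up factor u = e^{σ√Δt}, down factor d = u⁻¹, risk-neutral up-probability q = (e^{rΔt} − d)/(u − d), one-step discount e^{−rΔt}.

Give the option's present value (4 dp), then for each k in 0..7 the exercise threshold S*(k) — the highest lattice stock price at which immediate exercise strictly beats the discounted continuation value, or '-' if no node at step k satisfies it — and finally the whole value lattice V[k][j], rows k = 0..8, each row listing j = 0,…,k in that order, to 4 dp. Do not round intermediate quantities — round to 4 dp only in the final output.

price = 33.1631
boundary = - 76.6950 88.6400 76.6950 88.6400 76.6950 88.6400 102.4454
tree:
33.1631
45.0350 23.0221
55.3703 33.0900 14.2714
64.3129 45.0350 22.1454 7.3173
72.0503 55.3703 33.0900 12.5477 2.6341
78.7451 64.3129 45.0350 20.8464 5.1451 0.3599
84.5377 72.0503 55.3703 33.0900 9.9935 0.7555 0.0000
89.5497 78.7451 64.3129 45.0350 19.2846 1.5859 0.0000 0.0000
93.8863 84.5377 72.0503 55.3703 33.0900 3.3290 0.0000 0.0000 0.0000

Δt=0.16625  u=1.15575  d=0.86524  q=0.51635  discount=0.98499
step 8 (expiry): payoffs max(K−S,0) = 93.8863 84.5377 72.0503 55.3703 33.0900 3.3290 0.0000 0.0000 0.0000
step 7: (k=7,j=0): S=32.1803, (K−S)⁺=89.5497, hold=87.7219 ⇒ V=89.5497 exercise | (k=7,j=1): S=42.9849, (K−S)⁺=78.7451, hold=76.9173 ⇒ V=78.7451 exercise | (k=7,j=2): S=57.4171, (K−S)⁺=64.3129, hold=62.4851 ⇒ V=64.3129 exercise | (k=7,j=3): S=76.6950, (K−S)⁺=45.0350, hold=43.2073 ⇒ V=45.0350 exercise | (k=7,j=4): S=102.4454, (K−S)⁺=19.2846, hold=17.4568 ⇒ V=19.2846 exercise | (k=7,j=5): S=136.8416, (K−S)⁺=0.0000, hold=1.5859 ⇒ V=1.5859 continue | (k=7,j=6): S=182.7863, (K−S)⁺=0.0000, hold=0.0000 ⇒ V=0.0000 continue | (k=7,j=7): S=244.1570, (K−S)⁺=0.0000, hold=0.0000 ⇒ V=0.0000 continue  boundary S*=102.4454
step 6: (k=6,j=0): S=37.1923, (K−S)⁺=84.5377, hold=82.7099 ⇒ V=84.5377 exercise | (k=6,j=1): S=49.6797, (K−S)⁺=72.0503, hold=70.2226 ⇒ V=72.0503 exercise | (k=6,j=2): S=66.3597, (K−S)⁺=55.3703, hold=53.5426 ⇒ V=55.3703 exercise | (k=6,j=3): S=88.6400, (K−S)⁺=33.0900, hold=31.2622 ⇒ V=33.0900 exercise | (k=6,j=4): S=118.4010, (K−S)⁺=3.3290, hold=9.9935 ⇒ V=9.9935 continue | (k=6,j=5): S=158.1542, (K−S)⁺=0.0000, hold=0.7555 ⇒ V=0.7555 continue | (k=6,j=6): S=211.2547, (K−S)⁺=0.0000, hold=0.0000 ⇒ V=0.0000 continue  boundary S*=88.6400
step 5: (k=5,j=0): S=42.9849, (K−S)⁺=78.7451, hold=76.9173 ⇒ V=78.7451 exercise | (k=5,j=1): S=57.4171, (K−S)⁺=64.3129, hold=62.4851 ⇒ V=64.3129 exercise | (k=5,j=2): S=76.6950, (K−S)⁺=45.0350, hold=43.2073 ⇒ V=45.0350 exercise | (k=5,j=3): S=102.4454, (K−S)⁺=19.2846, hold=20.8464 ⇒ V=20.8464 continue | (k=5,j=4): S=136.8416, (K−S)⁺=0.0000, hold=5.1451 ⇒ V=5.1451 continue | (k=5,j=5): S=182.7863, (K−S)⁺=0.0000, hold=0.3599 ⇒ V=0.3599 continue  boundary S*=76.6950
step 4: (k=4,j=0): S=49.6797, (K−S)⁺=72.0503, hold=70.2226 ⇒ V=72.0503 exercise | (k=4,j=1): S=66.3597, (K−S)⁺=55.3703, hold=53.5426 ⇒ V=55.3703 exercise | (k=4,j=2): S=88.6400, (K−S)⁺=33.0900, hold=32.0566 ⇒ V=33.0900 exercise | (k=4,j=3): S=118.4010, (K−S)⁺=3.3290, hold=12.5477 ⇒ V=12.5477 continue | (k=4,j=4): S=158.1542, (K−S)⁺=0.0000, hold=2.6341 ⇒ V=2.6341 continue  boundary S*=88.6400
step 3: (k=3,j=0): S=57.4171, (K−S)⁺=64.3129, hold=62.4851 ⇒ V=64.3129 exercise | (k=3,j=1): S=76.6950, (K−S)⁺=45.0350, hold=43.2073 ⇒ V=45.0350 exercise | (k=3,j=2): S=102.4454, (K−S)⁺=19.2846, hold=22.1454 ⇒ V=22.1454 continue | (k=3,j=3): S=136.8416, (K−S)⁺=0.0000, hold=7.3173 ⇒ V=7.3173 continue  boundary S*=76.6950
step 2: (k=2,j=0): S=66.3597, (K−S)⁺=55.3703, hold=53.5426 ⇒ V=55.3703 exercise | (k=2,j=1): S=88.6400, (K−S)⁺=33.0900, hold=32.7173 ⇒ V=33.0900 exercise | (k=2,j=2): S=118.4010, (K−S)⁺=3.3290, hold=14.2714 ⇒ V=14.2714 continue  boundary S*=88.6400
step 1: (k=1,j=0): S=76.6950, (K−S)⁺=45.0350, hold=43.2073 ⇒ V=45.0350 exercise | (k=1,j=1): S=102.4454, (K−S)⁺=19.2846, hold=23.0221 ⇒ V=23.0221 continue  boundary S*=76.6950
step 0: (k=0,j=0): S=88.6400, (K−S)⁺=33.0900, hold=33.1631 ⇒ V=33.1631 continue  boundary S*=-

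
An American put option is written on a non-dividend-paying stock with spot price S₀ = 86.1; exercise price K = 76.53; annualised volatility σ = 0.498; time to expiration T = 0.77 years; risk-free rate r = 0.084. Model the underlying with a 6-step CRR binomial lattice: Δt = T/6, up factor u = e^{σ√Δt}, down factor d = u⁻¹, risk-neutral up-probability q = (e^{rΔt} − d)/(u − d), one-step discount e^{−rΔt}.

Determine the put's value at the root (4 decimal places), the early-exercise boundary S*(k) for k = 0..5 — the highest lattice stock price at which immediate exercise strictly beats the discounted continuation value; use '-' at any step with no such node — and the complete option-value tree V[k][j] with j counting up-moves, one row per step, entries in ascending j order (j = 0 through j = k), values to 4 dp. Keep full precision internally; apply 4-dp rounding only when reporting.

price = 8.2255
boundary = - - - 50.4158 42.1782 50.4158
tree:
8.2255
12.5371 3.8442
18.4781 6.5268 1.0898
26.1142 10.8057 2.1421 0.0000
34.3518 17.2626 4.2106 0.0000 0.0000
41.2435 26.1142 8.2763 0.0000 0.0000 0.0000
47.0091 34.3518 16.2677 0.0000 0.0000 0.0000 0.0000

Δt=0.12833  u=1.19531  d=0.83661  q=0.48573  discount=0.98928
step 6 (expiry): payoffs max(K−S,0) = 47.0091 34.3518 16.2677 0.0000 0.0000 0.0000 0.0000
step 5: (k=5,j=0): S=35.2865, (K−S)⁺=41.2435, hold=40.4229 ⇒ V=41.2435 exercise | (k=5,j=1): S=50.4158, (K−S)⁺=26.1142, hold=25.2937 ⇒ V=26.1142 exercise | (k=5,j=2): S=72.0318, (K−S)⁺=4.4982, hold=8.2763 ⇒ V=8.2763 continue | (k=5,j=3): S=102.9158, (K−S)⁺=0.0000, hold=0.0000 ⇒ V=0.0000 continue | (k=5,j=4): S=147.0415, (K−S)⁺=0.0000, hold=0.0000 ⇒ V=0.0000 continue | (k=5,j=5): S=210.0862, (K−S)⁺=0.0000, hold=0.0000 ⇒ V=0.0000 continue  boundary S*=50.4158
step 4: (k=4,j=0): S=42.1782, (K−S)⁺=34.3518, hold=33.5313 ⇒ V=34.3518 exercise | (k=4,j=1): S=60.2623, (K−S)⁺=16.2677, hold=17.2626 ⇒ V=17.2626 continue | (k=4,j=2): S=86.1000, (K−S)⁺=0.0000, hold=4.2106 ⇒ V=4.2106 continue | (k=4,j=3): S=123.0158, (K−S)⁺=0.0000, hold=0.0000 ⇒ V=0.0000 continue | (k=4,j=4): S=175.7595, (K−S)⁺=0.0000, hold=0.0000 ⇒ V=0.0000 continue  boundary S*=42.1782
step 3: (k=3,j=0): S=50.4158, (K−S)⁺=26.1142, hold=25.7717 ⇒ V=26.1142 exercise | (k=3,j=1): S=72.0318, (K−S)⁺=4.4982, hold=10.8057 ⇒ V=10.8057 continue | (k=3,j=2): S=102.9158, (K−S)⁺=0.0000, hold=2.1421 ⇒ V=2.1421 continue | (k=3,j=3): S=147.0415, (K−S)⁺=0.0000, hold=0.0000 ⇒ V=0.0000 continue  boundary S*=50.4158
step 2: (k=2,j=0): S=60.2623, (K−S)⁺=16.2677, hold=18.4781 ⇒ V=18.4781 continue | (k=2,j=1): S=86.1000, (K−S)⁺=0.0000, hold=6.5268 ⇒ V=6.5268 continue | (k=2,j=2): S=123.0158, (K−S)⁺=0.0000, hold=1.0898 ⇒ V=1.0898 continue  boundary S*=-
step 1: (k=1,j=0): S=72.0318, (K−S)⁺=4.4982, hold=12.5371 ⇒ V=12.5371 continue | (k=1,j=1): S=102.9158, (K−S)⁺=0.0000, hold=3.8442 ⇒ V=3.8442 continue  boundary S*=-
step 0: (k=0,j=0): S=86.1000, (K−S)⁺=0.0000, hold=8.2255 ⇒ V=8.2255 continue  boundary S*=-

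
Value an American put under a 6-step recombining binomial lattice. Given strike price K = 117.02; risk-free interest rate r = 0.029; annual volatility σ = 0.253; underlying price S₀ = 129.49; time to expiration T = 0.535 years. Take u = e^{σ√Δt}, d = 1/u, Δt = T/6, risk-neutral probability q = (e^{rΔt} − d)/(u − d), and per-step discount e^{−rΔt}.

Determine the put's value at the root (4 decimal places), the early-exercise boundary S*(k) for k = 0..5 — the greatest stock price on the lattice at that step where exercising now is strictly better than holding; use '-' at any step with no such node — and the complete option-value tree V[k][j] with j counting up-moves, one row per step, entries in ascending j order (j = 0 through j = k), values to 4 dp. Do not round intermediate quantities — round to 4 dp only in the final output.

params: Δt=0.08917 u=1.07847 d=0.92724 q=0.49824 e^(-rΔt)=0.99742
t_6 payoffs: 34.7245 21.3014 5.6890 0.0000 0.0000 0.0000 0.0000
t_5: node(5,0) S=88.7537 payoff=28.2663 vs cont=27.9641 → 28.2663 [stop]  node(5,1) S=103.2301 payoff=13.7899 vs cont=13.4877 → 13.7899 [stop]  node(5,2) S=120.0677 payoff=0.0000 vs cont=2.8471 → 2.8471 [wait]  node(5,3) S=139.6517 payoff=0.0000 vs cont=0.0000 → 0.0000 [wait]  node(5,4) S=162.4300 payoff=0.0000 vs cont=0.0000 → 0.0000 [wait]  node(5,5) S=188.9236 payoff=0.0000 vs cont=0.0000 → 0.0000 [wait]  ⇒ S*(5)=103.2301
t_4: node(4,0) S=95.7186 payoff=21.3014 vs cont=20.9992 → 21.3014 [stop]  node(4,1) S=111.3310 payoff=5.6890 vs cont=8.3162 → 8.3162 [wait]  node(4,2) S=129.4900 payoff=0.0000 vs cont=1.4249 → 1.4249 [wait]  node(4,3) S=150.6108 payoff=0.0000 vs cont=0.0000 → 0.0000 [wait]  node(4,4) S=175.1766 payoff=0.0000 vs cont=0.0000 → 0.0000 [wait]  ⇒ S*(4)=95.7186
t_3: node(3,0) S=103.2301 payoff=13.7899 vs cont=14.7933 → 14.7933 [wait]  node(3,1) S=120.0677 payoff=0.0000 vs cont=4.8701 → 4.8701 [wait]  node(3,2) S=139.6517 payoff=0.0000 vs cont=0.7131 → 0.7131 [wait]  node(3,3) S=162.4300 payoff=0.0000 vs cont=0.0000 → 0.0000 [wait]  ⇒ S*(3)=-
t_2: node(2,0) S=111.3310 payoff=5.6890 vs cont=9.8237 → 9.8237 [wait]  node(2,1) S=129.4900 payoff=0.0000 vs cont=2.7917 → 2.7917 [wait]  node(2,2) S=150.6108 payoff=0.0000 vs cont=0.3569 → 0.3569 [wait]  ⇒ S*(2)=-
t_1: node(1,0) S=120.0677 payoff=0.0000 vs cont=6.3037 → 6.3037 [wait]  node(1,1) S=139.6517 payoff=0.0000 vs cont=1.5745 → 1.5745 [wait]  ⇒ S*(1)=-
t_0: node(0,0) S=129.4900 payoff=0.0000 vs cont=3.9372 → 3.9372 [wait]  ⇒ S*(0)=-

price = 3.9372
boundary = - - - - 95.7186 103.2301
tree:
3.9372
6.3037 1.5745
9.8237 2.7917 0.3569
14.7933 4.8701 0.7131 0.0000
21.3014 8.3162 1.4249 0.0000 0.0000
28.2663 13.7899 2.8471 0.0000 0.0000 0.0000
34.7245 21.3014 5.6890 0.0000 0.0000 0.0000 0.0000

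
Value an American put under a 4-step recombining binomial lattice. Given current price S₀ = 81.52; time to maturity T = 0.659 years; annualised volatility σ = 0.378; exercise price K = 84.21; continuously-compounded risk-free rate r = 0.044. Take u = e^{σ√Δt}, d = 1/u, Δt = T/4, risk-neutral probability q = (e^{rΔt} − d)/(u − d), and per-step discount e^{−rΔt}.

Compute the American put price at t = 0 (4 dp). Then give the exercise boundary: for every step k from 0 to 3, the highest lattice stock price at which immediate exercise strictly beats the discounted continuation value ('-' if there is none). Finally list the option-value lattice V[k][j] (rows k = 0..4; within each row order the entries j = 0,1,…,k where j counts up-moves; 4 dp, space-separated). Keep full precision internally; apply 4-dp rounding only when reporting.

price = 10.4090
boundary = - - 59.9789 69.9248
tree:
10.4090
16.2168 4.4062
24.2311 7.9612 0.7023
32.7624 14.2852 1.3745 0.0000
40.0801 24.2311 2.6900 0.0000 0.0000

Δt=0.16475  u=1.16582  d=0.85776  q=0.48533  discount=0.99278
step 4 (expiry): payoffs max(K−S,0) = 40.0801 24.2311 2.6900 0.0000 0.0000
step 3: (k=3,j=0): S=51.4476, (K−S)⁺=32.7624, hold=32.1541 ⇒ V=32.7624 exercise | (k=3,j=1): S=69.9248, (K−S)⁺=14.2852, hold=13.6770 ⇒ V=14.2852 exercise | (k=3,j=2): S=95.0380, (K−S)⁺=0.0000, hold=1.3745 ⇒ V=1.3745 continue | (k=3,j=3): S=129.1704, (K−S)⁺=0.0000, hold=0.0000 ⇒ V=0.0000 continue  boundary S*=69.9248
step 2: (k=2,j=0): S=59.9789, (K−S)⁺=24.2311, hold=23.6229 ⇒ V=24.2311 exercise | (k=2,j=1): S=81.5200, (K−S)⁺=2.6900, hold=7.9612 ⇒ V=7.9612 continue | (k=2,j=2): S=110.7975, (K−S)⁺=0.0000, hold=0.7023 ⇒ V=0.7023 continue  boundary S*=59.9789
step 1: (k=1,j=0): S=69.9248, (K−S)⁺=14.2852, hold=16.2168 ⇒ V=16.2168 continue | (k=1,j=1): S=95.0380, (K−S)⁺=0.0000, hold=4.4062 ⇒ V=4.4062 continue  boundary S*=-
step 0: (k=0,j=0): S=81.5200, (K−S)⁺=2.6900, hold=10.4090 ⇒ V=10.4090 continue  boundary S*=-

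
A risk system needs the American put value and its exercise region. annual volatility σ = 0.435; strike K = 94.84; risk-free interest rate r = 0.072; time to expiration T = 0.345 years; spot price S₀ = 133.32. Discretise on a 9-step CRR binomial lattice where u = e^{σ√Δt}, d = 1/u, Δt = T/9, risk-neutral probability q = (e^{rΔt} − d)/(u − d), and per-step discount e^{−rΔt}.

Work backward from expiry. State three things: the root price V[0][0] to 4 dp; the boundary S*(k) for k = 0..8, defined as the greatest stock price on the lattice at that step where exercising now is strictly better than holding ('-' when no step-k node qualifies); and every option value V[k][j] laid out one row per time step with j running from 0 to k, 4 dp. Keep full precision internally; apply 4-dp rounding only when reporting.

params: Δt=0.03833 u=1.08890 d=0.91836 q=0.49493 e^(-rΔt)=0.99724
t_9 payoffs: 32.8955 21.3922 7.7527 0.0000 0.0000 0.0000 0.0000 0.0000 0.0000 0.0000
t_8: node(8,0) S=67.4513 payoff=27.3887 vs cont=27.1273 → 27.3887 [stop]  node(8,1) S=79.9773 payoff=14.8627 vs cont=14.6013 → 14.8627 [stop]  node(8,2) S=94.8294 payoff=0.0106 vs cont=3.9049 → 3.9049 [wait]  node(8,3) S=112.4396 payoff=0.0000 vs cont=0.0000 → 0.0000 [wait]  node(8,4) S=133.3200 payoff=0.0000 vs cont=0.0000 → 0.0000 [wait]  node(8,5) S=158.0780 payoff=0.0000 vs cont=0.0000 → 0.0000 [wait]  node(8,6) S=187.4337 payoff=0.0000 vs cont=0.0000 → 0.0000 [wait]  node(8,7) S=222.2408 payoff=0.0000 vs cont=0.0000 → 0.0000 [wait]  node(8,8) S=263.5118 payoff=0.0000 vs cont=0.0000 → 0.0000 [wait]  ⇒ S*(8)=79.9773
t_7: node(7,0) S=73.4478 payoff=21.3922 vs cont=21.1308 → 21.3922 [stop]  node(7,1) S=87.0873 payoff=7.7527 vs cont=9.4134 → 9.4134 [wait]  node(7,2) S=103.2597 payoff=0.0000 vs cont=1.9668 → 1.9668 [wait]  node(7,3) S=122.4355 payoff=0.0000 vs cont=0.0000 → 0.0000 [wait]  node(7,4) S=145.1722 payoff=0.0000 vs cont=0.0000 → 0.0000 [wait]  node(7,5) S=172.1312 payoff=0.0000 vs cont=0.0000 → 0.0000 [wait]  node(7,6) S=204.0966 payoff=0.0000 vs cont=0.0000 → 0.0000 [wait]  node(7,7) S=241.9981 payoff=0.0000 vs cont=0.0000 → 0.0000 [wait]  ⇒ S*(7)=73.4478
t_6: node(6,0) S=79.9773 payoff=14.8627 vs cont=15.4209 → 15.4209 [wait]  node(6,1) S=94.8294 payoff=0.0106 vs cont=5.7121 → 5.7121 [wait]  node(6,2) S=112.4396 payoff=0.0000 vs cont=0.9906 → 0.9906 [wait]  node(6,3) S=133.3200 payoff=0.0000 vs cont=0.0000 → 0.0000 [wait]  node(6,4) S=158.0780 payoff=0.0000 vs cont=0.0000 → 0.0000 [wait]  node(6,5) S=187.4337 payoff=0.0000 vs cont=0.0000 → 0.0000 [wait]  node(6,6) S=222.2408 payoff=0.0000 vs cont=0.0000 → 0.0000 [wait]  ⇒ S*(6)=-
t_5: node(5,0) S=87.0873 payoff=7.7527 vs cont=10.5865 → 10.5865 [wait]  node(5,1) S=103.2597 payoff=0.0000 vs cont=3.3660 → 3.3660 [wait]  node(5,2) S=122.4355 payoff=0.0000 vs cont=0.4990 → 0.4990 [wait]  node(5,3) S=145.1722 payoff=0.0000 vs cont=0.0000 → 0.0000 [wait]  node(5,4) S=172.1312 payoff=0.0000 vs cont=0.0000 → 0.0000 [wait]  node(5,5) S=204.0966 payoff=0.0000 vs cont=0.0000 → 0.0000 [wait]  ⇒ S*(5)=-
t_4: node(4,0) S=94.8294 payoff=0.0106 vs cont=6.9936 → 6.9936 [wait]  node(4,1) S=112.4396 payoff=0.0000 vs cont=1.9417 → 1.9417 [wait]  node(4,2) S=133.3200 payoff=0.0000 vs cont=0.2513 → 0.2513 [wait]  node(4,3) S=158.0780 payoff=0.0000 vs cont=0.0000 → 0.0000 [wait]  node(4,4) S=187.4337 payoff=0.0000 vs cont=0.0000 → 0.0000 [wait]  ⇒ S*(4)=-
t_3: node(3,0) S=103.2597 payoff=0.0000 vs cont=4.4809 → 4.4809 [wait]  node(3,1) S=122.4355 payoff=0.0000 vs cont=1.1020 → 1.1020 [wait]  node(3,2) S=145.1722 payoff=0.0000 vs cont=0.1266 → 0.1266 [wait]  node(3,3) S=172.1312 payoff=0.0000 vs cont=0.0000 → 0.0000 [wait]  ⇒ S*(3)=-
t_2: node(2,0) S=112.4396 payoff=0.0000 vs cont=2.8008 → 2.8008 [wait]  node(2,1) S=133.3200 payoff=0.0000 vs cont=0.6175 → 0.6175 [wait]  node(2,2) S=158.0780 payoff=0.0000 vs cont=0.0638 → 0.0638 [wait]  ⇒ S*(2)=-
t_1: node(1,0) S=122.4355 payoff=0.0000 vs cont=1.7155 → 1.7155 [wait]  node(1,1) S=145.1722 payoff=0.0000 vs cont=0.3425 → 0.3425 [wait]  ⇒ S*(1)=-
t_0: node(0,0) S=133.3200 payoff=0.0000 vs cont=1.0331 → 1.0331 [wait]  ⇒ S*(0)=-

price = 1.0331
boundary = - - - - - - - 73.4478 79.9773
tree:
1.0331
1.7155 0.3425
2.8008 0.6175 0.0638
4.4809 1.1020 0.1266 0.0000
6.9936 1.9417 0.2513 0.0000 0.0000
10.5865 3.3660 0.4990 0.0000 0.0000 0.0000
15.4209 5.7121 0.9906 0.0000 0.0000 0.0000 0.0000
21.3922 9.4134 1.9668 0.0000 0.0000 0.0000 0.0000 0.0000
27.3887 14.8627 3.9049 0.0000 0.0000 0.0000 0.0000 0.0000 0.0000
32.8955 21.3922 7.7527 0.0000 0.0000 0.0000 0.0000 0.0000 0.0000 0.0000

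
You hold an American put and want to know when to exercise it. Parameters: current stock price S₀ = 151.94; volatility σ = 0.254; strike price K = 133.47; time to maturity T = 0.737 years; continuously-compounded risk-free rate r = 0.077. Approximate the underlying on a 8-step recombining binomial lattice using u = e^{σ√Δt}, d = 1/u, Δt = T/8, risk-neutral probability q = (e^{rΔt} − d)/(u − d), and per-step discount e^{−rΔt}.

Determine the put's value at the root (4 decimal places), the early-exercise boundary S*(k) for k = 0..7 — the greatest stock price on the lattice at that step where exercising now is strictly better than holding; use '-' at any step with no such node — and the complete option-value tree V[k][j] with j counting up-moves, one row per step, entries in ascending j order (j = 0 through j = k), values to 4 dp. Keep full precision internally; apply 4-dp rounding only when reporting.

price = 3.6030
boundary = - - - - 111.6209 103.3389 111.6209 120.5666
tree:
3.6030
5.9134 1.5768
9.4563 2.8116 0.4893
14.6533 4.9170 0.9589 0.0742
21.8491 8.3891 1.8653 0.1579 0.0000
30.1311 13.8525 3.5962 0.3360 0.0000 0.0000
37.7986 21.8491 6.8584 0.7152 0.0000 0.0000 0.0000
44.8972 30.1311 12.9034 1.5224 0.0000 0.0000 0.0000 0.0000
51.4690 37.7986 21.8491 3.2407 0.0000 0.0000 0.0000 0.0000 0.0000

Δt=0.09212, u=1.08014, d=0.92580, q=0.52686, disc=e^(-rΔt)=0.99293
k=8 terminal: V=max(K-S,0) → 51.4690 37.7986 21.8491 3.2407 0.0000 0.0000 0.0000 0.0000 0.0000
k=7: j=0 S=88.5728 intr=44.8972 cont=43.9537 V=44.8972[EX]; j=1 S=103.3389 intr=30.1311 cont=29.1876 V=30.1311[EX]; j=2 S=120.5666 intr=12.9034 cont=11.9599 V=12.9034[EX]; j=3 S=140.6664 intr=0.0000 cont=1.5224 V=1.5224[hold]; j=4 S=164.1171 intr=0.0000 cont=0.0000 V=0.0000[hold]; j=5 S=191.4772 intr=0.0000 cont=0.0000 V=0.0000[hold]; j=6 S=223.3985 intr=0.0000 cont=0.0000 V=0.0000[hold]; j=7 S=260.6415 intr=0.0000 cont=0.0000 V=0.0000[hold]  S*(7)=120.5666
k=6: j=0 S=95.6714 intr=37.7986 cont=36.8551 V=37.7986[EX]; j=1 S=111.6209 intr=21.8491 cont=20.9057 V=21.8491[EX]; j=2 S=130.2293 intr=3.2407 cont=6.8584 V=6.8584[hold]; j=3 S=151.9400 intr=0.0000 cont=0.7152 V=0.7152[hold]; j=4 S=177.2701 intr=0.0000 cont=0.0000 V=0.0000[hold]; j=5 S=206.8229 intr=0.0000 cont=0.0000 V=0.0000[hold]; j=6 S=241.3026 intr=0.0000 cont=0.0000 V=0.0000[hold]  S*(6)=111.6209
k=5: j=0 S=103.3389 intr=30.1311 cont=29.1876 V=30.1311[EX]; j=1 S=120.5666 intr=12.9034 cont=13.8525 V=13.8525[hold]; j=2 S=140.6664 intr=0.0000 cont=3.5962 V=3.5962[hold]; j=3 S=164.1171 intr=0.0000 cont=0.3360 V=0.3360[hold]; j=4 S=191.4772 intr=0.0000 cont=0.0000 V=0.0000[hold]; j=5 S=223.3985 intr=0.0000 cont=0.0000 V=0.0000[hold]  S*(5)=103.3389
k=4: j=0 S=111.6209 intr=21.8491 cont=21.4022 V=21.8491[EX]; j=1 S=130.2293 intr=3.2407 cont=8.3891 V=8.3891[hold]; j=2 S=151.9400 intr=0.0000 cont=1.8653 V=1.8653[hold]; j=3 S=177.2701 intr=0.0000 cont=0.1579 V=0.1579[hold]; j=4 S=206.8229 intr=0.0000 cont=0.0000 V=0.0000[hold]  S*(4)=111.6209
k=3: j=0 S=120.5666 intr=12.9034 cont=14.6533 V=14.6533[hold]; j=1 S=140.6664 intr=0.0000 cont=4.9170 V=4.9170[hold]; j=2 S=164.1171 intr=0.0000 cont=0.9589 V=0.9589[hold]; j=3 S=191.4772 intr=0.0000 cont=0.0742 V=0.0742[hold]  S*(3)=-
k=2: j=0 S=130.2293 intr=3.2407 cont=9.4563 V=9.4563[hold]; j=1 S=151.9400 intr=0.0000 cont=2.8116 V=2.8116[hold]; j=2 S=177.2701 intr=0.0000 cont=0.4893 V=0.4893[hold]  S*(2)=-
k=1: j=0 S=140.6664 intr=0.0000 cont=5.9134 V=5.9134[hold]; j=1 S=164.1171 intr=0.0000 cont=1.5768 V=1.5768[hold]  S*(1)=-
k=0: j=0 S=151.9400 intr=0.0000 cont=3.6030 V=3.6030[hold]  S*(0)=-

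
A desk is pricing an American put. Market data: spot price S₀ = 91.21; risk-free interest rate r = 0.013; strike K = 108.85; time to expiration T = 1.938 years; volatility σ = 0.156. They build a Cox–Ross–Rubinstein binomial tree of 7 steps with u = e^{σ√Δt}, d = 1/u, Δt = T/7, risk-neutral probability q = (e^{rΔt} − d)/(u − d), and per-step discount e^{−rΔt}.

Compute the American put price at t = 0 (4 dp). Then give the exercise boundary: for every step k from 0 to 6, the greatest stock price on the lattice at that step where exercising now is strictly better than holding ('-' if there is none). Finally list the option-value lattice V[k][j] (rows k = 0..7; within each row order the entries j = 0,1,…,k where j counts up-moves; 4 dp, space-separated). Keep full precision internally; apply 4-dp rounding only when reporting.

Δt=0.27686, u=1.08555, d=0.92120, q=0.50143, disc=e^(-rΔt)=0.99641
k=7 terminal: V=max(K-S,0) → 57.5041 48.3435 37.5486 24.8277 9.8374 0.0000 0.0000 0.0000
k=6: j=0 S=55.7383 intr=53.1117 cont=52.7206 V=53.1117[EX]; j=1 S=65.6825 intr=43.1675 cont=42.7764 V=43.1675[EX]; j=2 S=77.4009 intr=31.4491 cont=31.0580 V=31.4491[EX]; j=3 S=91.2100 intr=17.6400 cont=17.2489 V=17.6400[EX]; j=4 S=107.4827 intr=1.3673 cont=4.8870 V=4.8870[hold]; j=5 S=126.6587 intr=0.0000 cont=0.0000 V=0.0000[hold]; j=6 S=149.2558 intr=0.0000 cont=0.0000 V=0.0000[hold]  S*(6)=91.2100
k=5: j=0 S=60.5065 intr=48.3435 cont=47.9525 V=48.3435[EX]; j=1 S=71.3014 intr=37.5486 cont=37.1575 V=37.5486[EX]; j=2 S=84.0223 intr=24.8277 cont=24.4367 V=24.8277[EX]; j=3 S=99.0126 intr=9.8374 cont=11.2049 V=11.2049[hold]; j=4 S=116.6774 intr=0.0000 cont=2.4278 V=2.4278[hold]; j=5 S=137.4938 intr=0.0000 cont=0.0000 V=0.0000[hold]  S*(5)=84.0223
k=4: j=0 S=65.6825 intr=43.1675 cont=42.7764 V=43.1675[EX]; j=1 S=77.4009 intr=31.4491 cont=31.0580 V=31.4491[EX]; j=2 S=91.2100 intr=17.6400 cont=17.9322 V=17.9322[hold]; j=3 S=107.4827 intr=1.3673 cont=6.7793 V=6.7793[hold]; j=4 S=126.6587 intr=0.0000 cont=1.2061 V=1.2061[hold]  S*(4)=77.4009
k=3: j=0 S=71.3014 intr=37.5486 cont=37.1575 V=37.5486[EX]; j=1 S=84.0223 intr=24.8277 cont=24.5827 V=24.8277[EX]; j=2 S=99.0126 intr=9.8374 cont=12.2955 V=12.2955[hold]; j=3 S=116.6774 intr=0.0000 cont=3.9704 V=3.9704[hold]  S*(3)=84.0223
k=2: j=0 S=77.4009 intr=31.4491 cont=31.0580 V=31.4491[EX]; j=1 S=91.2100 intr=17.6400 cont=18.4771 V=18.4771[hold]; j=2 S=107.4827 intr=1.3673 cont=8.0919 V=8.0919[hold]  S*(2)=77.4009
k=1: j=0 S=84.0223 intr=24.8277 cont=24.8549 V=24.8549[hold]; j=1 S=99.0126 intr=9.8374 cont=13.2220 V=13.2220[hold]  S*(1)=-
k=0: j=0 S=91.2100 intr=17.6400 cont=18.9535 V=18.9535[hold]  S*(0)=-

price = 18.9535
boundary = - - 77.4009 84.0223 77.4009 84.0223 91.2100
tree:
18.9535
24.8549 13.2220
31.4491 18.4771 8.0919
37.5486 24.8277 12.2955 3.9704
43.1675 31.4491 17.9322 6.7793 1.2061
48.3435 37.5486 24.8277 11.2049 2.4278 0.0000
53.1117 43.1675 31.4491 17.6400 4.8870 0.0000 0.0000
57.5041 48.3435 37.5486 24.8277 9.8374 0.0000 0.0000 0.0000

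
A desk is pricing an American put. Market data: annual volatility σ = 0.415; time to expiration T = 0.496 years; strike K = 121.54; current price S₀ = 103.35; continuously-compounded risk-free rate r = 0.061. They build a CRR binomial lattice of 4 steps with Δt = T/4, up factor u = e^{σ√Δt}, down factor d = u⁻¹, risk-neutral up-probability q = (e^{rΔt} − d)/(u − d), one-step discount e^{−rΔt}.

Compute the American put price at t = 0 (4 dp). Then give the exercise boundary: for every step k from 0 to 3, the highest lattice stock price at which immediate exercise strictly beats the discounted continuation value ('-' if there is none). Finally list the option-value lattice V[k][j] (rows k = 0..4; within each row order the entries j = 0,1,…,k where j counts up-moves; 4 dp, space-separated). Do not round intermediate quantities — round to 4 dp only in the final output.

Δt=0.12400, u=1.15735, d=0.86404, q=0.48942, disc=e^(-rΔt)=0.99246
k=4 terminal: V=max(K-S,0) → 63.9370 44.3826 18.1900 0.0000 0.0000
k=3: j=0 S=66.6671 intr=54.8729 cont=53.9570 V=54.8729[EX]; j=1 S=89.2985 intr=32.2415 cont=31.3256 V=32.2415[EX]; j=2 S=119.6126 intr=1.9274 cont=9.2175 V=9.2175[hold]; j=3 S=160.2173 intr=0.0000 cont=0.0000 V=0.0000[hold]  S*(3)=89.2985
k=2: j=0 S=77.1574 intr=44.3826 cont=43.4667 V=44.3826[EX]; j=1 S=103.3500 intr=18.1900 cont=20.8151 V=20.8151[hold]; j=2 S=138.4341 intr=0.0000 cont=4.6709 V=4.6709[hold]  S*(2)=77.1574
k=1: j=0 S=89.2985 intr=32.2415 cont=32.6007 V=32.6007[hold]; j=1 S=119.6126 intr=1.9274 cont=12.8165 V=12.8165[hold]  S*(1)=-
k=0: j=0 S=103.3500 intr=18.1900 cont=22.7453 V=22.7453[hold]  S*(0)=-

price = 22.7453
boundary = - - 77.1574 89.2985
tree:
22.7453
32.6007 12.8165
44.3826 20.8151 4.6709
54.8729 32.2415 9.2175 0.0000
63.9370 44.3826 18.1900 0.0000 0.0000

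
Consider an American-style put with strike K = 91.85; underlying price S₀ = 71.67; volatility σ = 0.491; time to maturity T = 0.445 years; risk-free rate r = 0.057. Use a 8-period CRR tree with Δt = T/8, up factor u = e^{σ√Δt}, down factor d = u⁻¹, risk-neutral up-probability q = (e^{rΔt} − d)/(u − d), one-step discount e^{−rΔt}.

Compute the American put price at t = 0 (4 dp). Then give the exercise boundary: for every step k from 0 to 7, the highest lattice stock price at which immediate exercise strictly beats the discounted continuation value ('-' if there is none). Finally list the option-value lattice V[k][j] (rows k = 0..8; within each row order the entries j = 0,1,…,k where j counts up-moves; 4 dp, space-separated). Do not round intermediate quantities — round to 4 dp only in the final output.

Δt=0.05563  u=1.12277  d=0.89065  q=0.48476  discount=0.99683
step 8 (expiry): payoffs max(K−S,0) = 63.4708 56.0746 46.7508 34.9971 20.1800 1.5013 0.0000 0.0000 0.0000
step 7: (k=7,j=0): S=31.8634, (K−S)⁺=59.9866, hold=59.6959 ⇒ V=59.9866 exercise | (k=7,j=1): S=40.1676, (K−S)⁺=51.6824, hold=51.3916 ⇒ V=51.6824 exercise | (k=7,j=2): S=50.6362, (K−S)⁺=41.2138, hold=40.9231 ⇒ V=41.2138 exercise | (k=7,j=3): S=63.8330, (K−S)⁺=28.0170, hold=27.7262 ⇒ V=28.0170 exercise | (k=7,j=4): S=80.4692, (K−S)⁺=11.3808, hold=11.0901 ⇒ V=11.3808 exercise | (k=7,j=5): S=101.4411, (K−S)⁺=0.0000, hold=0.7711 ⇒ V=0.7711 continue | (k=7,j=6): S=127.8788, (K−S)⁺=0.0000, hold=0.0000 ⇒ V=0.0000 continue | (k=7,j=7): S=161.2066, (K−S)⁺=0.0000, hold=0.0000 ⇒ V=0.0000 continue  boundary S*=80.4692
step 6: (k=6,j=0): S=35.7754, (K−S)⁺=56.0746, hold=55.7839 ⇒ V=56.0746 exercise | (k=6,j=1): S=45.0992, (K−S)⁺=46.7508, hold=46.4601 ⇒ V=46.7508 exercise | (k=6,j=2): S=56.8529, (K−S)⁺=34.9971, hold=34.7063 ⇒ V=34.9971 exercise | (k=6,j=3): S=71.6700, (K−S)⁺=20.1800, hold=19.8892 ⇒ V=20.1800 exercise | (k=6,j=4): S=90.3487, (K−S)⁺=1.5013, hold=6.2179 ⇒ V=6.2179 continue | (k=6,j=5): S=113.8954, (K−S)⁺=0.0000, hold=0.3960 ⇒ V=0.3960 continue | (k=6,j=6): S=143.5789, (K−S)⁺=0.0000, hold=0.0000 ⇒ V=0.0000 continue  boundary S*=71.6700
step 5: (k=5,j=0): S=40.1676, (K−S)⁺=51.6824, hold=51.3916 ⇒ V=51.6824 exercise | (k=5,j=1): S=50.6362, (K−S)⁺=41.2138, hold=40.9231 ⇒ V=41.2138 exercise | (k=5,j=2): S=63.8330, (K−S)⁺=28.0170, hold=27.7262 ⇒ V=28.0170 exercise | (k=5,j=3): S=80.4692, (K−S)⁺=11.3808, hold=13.3692 ⇒ V=13.3692 continue | (k=5,j=4): S=101.4411, (K−S)⁺=0.0000, hold=3.3849 ⇒ V=3.3849 continue | (k=5,j=5): S=127.8788, (K−S)⁺=0.0000, hold=0.2034 ⇒ V=0.2034 continue  boundary S*=63.8330
step 4: (k=4,j=0): S=45.0992, (K−S)⁺=46.7508, hold=46.4601 ⇒ V=46.7508 exercise | (k=4,j=1): S=56.8529, (K−S)⁺=34.9971, hold=34.7063 ⇒ V=34.9971 exercise | (k=4,j=2): S=71.6700, (K−S)⁺=20.1800, hold=20.8501 ⇒ V=20.8501 continue | (k=4,j=3): S=90.3487, (K−S)⁺=1.5013, hold=8.5022 ⇒ V=8.5022 continue | (k=4,j=4): S=113.8954, (K−S)⁺=0.0000, hold=1.8368 ⇒ V=1.8368 continue  boundary S*=56.8529
step 3: (k=3,j=0): S=50.6362, (K−S)⁺=41.2138, hold=40.9231 ⇒ V=41.2138 exercise | (k=3,j=1): S=63.8330, (K−S)⁺=28.0170, hold=28.0501 ⇒ V=28.0501 continue | (k=3,j=2): S=80.4692, (K−S)⁺=11.3808, hold=14.8172 ⇒ V=14.8172 continue | (k=3,j=3): S=101.4411, (K−S)⁺=0.0000, hold=5.2544 ⇒ V=5.2544 continue  boundary S*=50.6362
step 2: (k=2,j=0): S=56.8529, (K−S)⁺=34.9971, hold=34.7223 ⇒ V=34.9971 exercise | (k=2,j=1): S=71.6700, (K−S)⁺=20.1800, hold=21.5668 ⇒ V=21.5668 continue | (k=2,j=2): S=90.3487, (K−S)⁺=1.5013, hold=10.1493 ⇒ V=10.1493 continue  boundary S*=56.8529
step 1: (k=1,j=0): S=63.8330, (K−S)⁺=28.0170, hold=28.3964 ⇒ V=28.3964 continue | (k=1,j=1): S=80.4692, (K−S)⁺=11.3808, hold=15.9813 ⇒ V=15.9813 continue  boundary S*=-
step 0: (k=0,j=0): S=71.6700, (K−S)⁺=20.1800, hold=22.3072 ⇒ V=22.3072 continue  boundary S*=-

price = 22.3072
boundary = - - 56.8529 50.6362 56.8529 63.8330 71.6700 80.4692
tree:
22.3072
28.3964 15.9813
34.9971 21.5668 10.1493
41.2138 28.0501 14.8172 5.2544
46.7508 34.9971 20.8501 8.5022 1.8368
51.6824 41.2138 28.0170 13.3692 3.3849 0.2034
56.0746 46.7508 34.9971 20.1800 6.2179 0.3960 0.0000
59.9866 51.6824 41.2138 28.0170 11.3808 0.7711 0.0000 0.0000
63.4708 56.0746 46.7508 34.9971 20.1800 1.5013 0.0000 0.0000 0.0000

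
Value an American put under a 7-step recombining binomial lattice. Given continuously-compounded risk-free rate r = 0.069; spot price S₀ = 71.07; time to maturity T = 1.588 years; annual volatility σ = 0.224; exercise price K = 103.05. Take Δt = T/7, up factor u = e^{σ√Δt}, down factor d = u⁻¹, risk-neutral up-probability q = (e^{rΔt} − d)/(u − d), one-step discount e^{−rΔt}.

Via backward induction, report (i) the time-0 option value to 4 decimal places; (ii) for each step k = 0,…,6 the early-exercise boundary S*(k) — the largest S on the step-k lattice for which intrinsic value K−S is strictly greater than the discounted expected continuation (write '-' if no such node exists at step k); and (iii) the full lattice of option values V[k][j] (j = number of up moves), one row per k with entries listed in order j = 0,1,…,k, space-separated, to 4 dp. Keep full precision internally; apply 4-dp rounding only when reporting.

price = 31.9800
boundary = 71.0700 79.0717 71.0700 79.0717 87.9744 79.0717 87.9744
tree:
31.9800
39.1720 23.9783
45.6362 31.9800 15.5008
51.4462 39.1720 23.9783 8.9313
56.6683 45.6362 31.9800 15.0756 4.1035
61.3619 51.4462 39.1720 23.9783 7.9627 1.0277
65.5806 56.6683 45.6362 31.9800 15.0756 2.3052 0.0000
69.3724 61.3619 51.4462 39.1720 23.9783 5.1706 0.0000 0.0000

Δt=0.22686  u=1.11259  d=0.89880  q=0.54715  discount=0.98447
step 7 (expiry): payoffs max(K−S,0) = 69.3724 61.3619 51.4462 39.1720 23.9783 5.1706 0.0000 0.0000
step 6: (k=6,j=0): S=37.4694, (K−S)⁺=65.5806, hold=63.9801 ⇒ V=65.5806 exercise | (k=6,j=1): S=46.3817, (K−S)⁺=56.6683, hold=55.0678 ⇒ V=56.6683 exercise | (k=6,j=2): S=57.4138, (K−S)⁺=45.6362, hold=44.0357 ⇒ V=45.6362 exercise | (k=6,j=3): S=71.0700, (K−S)⁺=31.9800, hold=30.3795 ⇒ V=31.9800 exercise | (k=6,j=4): S=87.9744, (K−S)⁺=15.0756, hold=13.4751 ⇒ V=15.0756 exercise | (k=6,j=5): S=108.8995, (K−S)⁺=0.0000, hold=2.3052 ⇒ V=2.3052 continue | (k=6,j=6): S=134.8019, (K−S)⁺=0.0000, hold=0.0000 ⇒ V=0.0000 continue  boundary S*=87.9744
step 5: (k=5,j=0): S=41.6881, (K−S)⁺=61.3619, hold=59.7614 ⇒ V=61.3619 exercise | (k=5,j=1): S=51.6038, (K−S)⁺=51.4462, hold=49.8457 ⇒ V=51.4462 exercise | (k=5,j=2): S=63.8780, (K−S)⁺=39.1720, hold=37.5715 ⇒ V=39.1720 exercise | (k=5,j=3): S=79.0717, (K−S)⁺=23.9783, hold=22.3778 ⇒ V=23.9783 exercise | (k=5,j=4): S=97.8794, (K−S)⁺=5.1706, hold=7.9627 ⇒ V=7.9627 continue | (k=5,j=5): S=121.1605, (K−S)⁺=0.0000, hold=1.0277 ⇒ V=1.0277 continue  boundary S*=79.0717
step 4: (k=4,j=0): S=46.3817, (K−S)⁺=56.6683, hold=55.0678 ⇒ V=56.6683 exercise | (k=4,j=1): S=57.4138, (K−S)⁺=45.6362, hold=44.0357 ⇒ V=45.6362 exercise | (k=4,j=2): S=71.0700, (K−S)⁺=31.9800, hold=30.3795 ⇒ V=31.9800 exercise | (k=4,j=3): S=87.9744, (K−S)⁺=15.0756, hold=14.9791 ⇒ V=15.0756 exercise | (k=4,j=4): S=108.8995, (K−S)⁺=0.0000, hold=4.1035 ⇒ V=4.1035 continue  boundary S*=87.9744
step 3: (k=3,j=0): S=51.6038, (K−S)⁺=51.4462, hold=49.8457 ⇒ V=51.4462 exercise | (k=3,j=1): S=63.8780, (K−S)⁺=39.1720, hold=37.5715 ⇒ V=39.1720 exercise | (k=3,j=2): S=79.0717, (K−S)⁺=23.9783, hold=22.3778 ⇒ V=23.9783 exercise | (k=3,j=3): S=97.8794, (K−S)⁺=5.1706, hold=8.9313 ⇒ V=8.9313 continue  boundary S*=79.0717
step 2: (k=2,j=0): S=57.4138, (K−S)⁺=45.6362, hold=44.0357 ⇒ V=45.6362 exercise | (k=2,j=1): S=71.0700, (K−S)⁺=31.9800, hold=30.3795 ⇒ V=31.9800 exercise | (k=2,j=2): S=87.9744, (K−S)⁺=15.0756, hold=15.5008 ⇒ V=15.5008 continue  boundary S*=71.0700
step 1: (k=1,j=0): S=63.8780, (K−S)⁺=39.1720, hold=37.5715 ⇒ V=39.1720 exercise | (k=1,j=1): S=79.0717, (K−S)⁺=23.9783, hold=22.6068 ⇒ V=23.9783 exercise  boundary S*=79.0717
step 0: (k=0,j=0): S=71.0700, (K−S)⁺=31.9800, hold=30.3795 ⇒ V=31.9800 exercise  boundary S*=71.0700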